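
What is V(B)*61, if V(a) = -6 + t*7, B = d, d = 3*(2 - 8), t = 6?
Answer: 2196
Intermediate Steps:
d = -18 (d = 3*(-6) = -18)
B = -18
V(a) = 36 (V(a) = -6 + 6*7 = -6 + 42 = 36)
V(B)*61 = 36*61 = 2196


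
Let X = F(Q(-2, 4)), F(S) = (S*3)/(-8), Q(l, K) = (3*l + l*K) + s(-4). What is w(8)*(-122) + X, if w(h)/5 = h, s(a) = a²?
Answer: -19523/4 ≈ -4880.8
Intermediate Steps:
Q(l, K) = 16 + 3*l + K*l (Q(l, K) = (3*l + l*K) + (-4)² = (3*l + K*l) + 16 = 16 + 3*l + K*l)
w(h) = 5*h
F(S) = -3*S/8 (F(S) = (3*S)*(-⅛) = -3*S/8)
X = -¾ (X = -3*(16 + 3*(-2) + 4*(-2))/8 = -3*(16 - 6 - 8)/8 = -3/8*2 = -¾ ≈ -0.75000)
w(8)*(-122) + X = (5*8)*(-122) - ¾ = 40*(-122) - ¾ = -4880 - ¾ = -19523/4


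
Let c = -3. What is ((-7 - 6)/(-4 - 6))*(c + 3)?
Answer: 0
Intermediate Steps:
((-7 - 6)/(-4 - 6))*(c + 3) = ((-7 - 6)/(-4 - 6))*(-3 + 3) = -13/(-10)*0 = -13*(-⅒)*0 = (13/10)*0 = 0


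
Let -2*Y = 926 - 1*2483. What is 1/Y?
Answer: 2/1557 ≈ 0.0012845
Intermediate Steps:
Y = 1557/2 (Y = -(926 - 1*2483)/2 = -(926 - 2483)/2 = -½*(-1557) = 1557/2 ≈ 778.50)
1/Y = 1/(1557/2) = 2/1557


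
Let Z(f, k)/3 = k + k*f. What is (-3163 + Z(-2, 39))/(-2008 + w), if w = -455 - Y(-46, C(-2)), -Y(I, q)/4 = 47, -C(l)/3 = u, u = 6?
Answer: 656/455 ≈ 1.4418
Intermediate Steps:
C(l) = -18 (C(l) = -3*6 = -18)
Y(I, q) = -188 (Y(I, q) = -4*47 = -188)
Z(f, k) = 3*k + 3*f*k (Z(f, k) = 3*(k + k*f) = 3*(k + f*k) = 3*k + 3*f*k)
w = -267 (w = -455 - 1*(-188) = -455 + 188 = -267)
(-3163 + Z(-2, 39))/(-2008 + w) = (-3163 + 3*39*(1 - 2))/(-2008 - 267) = (-3163 + 3*39*(-1))/(-2275) = (-3163 - 117)*(-1/2275) = -3280*(-1/2275) = 656/455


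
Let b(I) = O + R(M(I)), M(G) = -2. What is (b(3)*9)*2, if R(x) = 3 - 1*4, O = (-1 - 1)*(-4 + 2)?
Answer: 54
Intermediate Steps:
O = 4 (O = -2*(-2) = 4)
R(x) = -1 (R(x) = 3 - 4 = -1)
b(I) = 3 (b(I) = 4 - 1 = 3)
(b(3)*9)*2 = (3*9)*2 = 27*2 = 54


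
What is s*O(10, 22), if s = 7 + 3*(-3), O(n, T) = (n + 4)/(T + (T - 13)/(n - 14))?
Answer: -112/79 ≈ -1.4177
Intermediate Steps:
O(n, T) = (4 + n)/(T + (-13 + T)/(-14 + n))
s = -2 (s = 7 - 9 = -2)
s*O(10, 22) = -2*(56 - 1*10² + 10*10)/(13 + 13*22 - 1*22*10) = -2*(56 - 1*100 + 100)/(13 + 286 - 220) = -2*(56 - 100 + 100)/79 = -2*56/79 = -112/79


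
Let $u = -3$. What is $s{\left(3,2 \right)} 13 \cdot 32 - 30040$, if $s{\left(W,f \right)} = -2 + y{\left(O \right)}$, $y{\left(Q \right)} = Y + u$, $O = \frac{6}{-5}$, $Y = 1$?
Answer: $-31704$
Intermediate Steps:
$O = - \frac{6}{5}$ ($O = 6 \left(- \frac{1}{5}\right) = - \frac{6}{5} \approx -1.2$)
$y{\left(Q \right)} = -2$ ($y{\left(Q \right)} = 1 - 3 = -2$)
$s{\left(W,f \right)} = -4$ ($s{\left(W,f \right)} = -2 - 2 = -4$)
$s{\left(3,2 \right)} 13 \cdot 32 - 30040 = \left(-4\right) 13 \cdot 32 - 30040 = \left(-52\right) 32 - 30040 = -1664 - 30040 = -31704$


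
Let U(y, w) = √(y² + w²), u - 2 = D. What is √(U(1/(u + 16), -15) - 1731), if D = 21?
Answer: √(-2632851 + 39*√342226)/39 ≈ 41.425*I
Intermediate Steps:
u = 23 (u = 2 + 21 = 23)
U(y, w) = √(w² + y²)
√(U(1/(u + 16), -15) - 1731) = √(√((-15)² + (1/(23 + 16))²) - 1731) = √(√(225 + (1/39)²) - 1731) = √(√(225 + 1/1521) - 1731) = √(√(342226/1521) - 1731) = √(√342226/39 - 1731) = √(-1731 + √342226/39)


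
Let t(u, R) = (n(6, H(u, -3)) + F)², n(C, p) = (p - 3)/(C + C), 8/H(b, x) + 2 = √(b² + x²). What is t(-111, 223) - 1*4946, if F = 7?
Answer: -26802885403655/5469489936 + 499211*√1370/227895414 ≈ -4900.4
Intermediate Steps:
H(b, x) = 8/(-2 + √(b² + x²))
n(C, p) = (-3 + p)/(2*C) (n(C, p) = (-3 + p)/((2*C)) = (-3 + p)*(1/(2*C)) = (-3 + p)/(2*C))
t(u, R) = (27/4 + 2/(3*(-2 + √(9 + u²))))² (t(u, R) = ((½)*(-3 + 8/(-2 + √(u² + (-3)²)))/6 + 7)² = ((½)*(⅙)*(-3 + 8/(-2 + √(u² + 9))) + 7)² = ((½)*(⅙)*(-3 + 8/(-2 + √(9 + u²))) + 7)² = ((-¼ + 2/(3*(-2 + √(9 + u²)))) + 7)² = (27/4 + 2/(3*(-2 + √(9 + u²))))²)
t(-111, 223) - 1*4946 = (-154 + 81*√(9 + (-111)²))²/(144*(-2 + √(9 + (-111)²))²) - 1*4946 = (-154 + 81*√(9 + 12321))²/(144*(-2 + √(9 + 12321))²) - 4946 = (-154 + 81*√12330)²/(144*(-2 + √12330)²) - 4946 = (-154 + 81*(3*√1370))²/(144*(-2 + 3*√1370)²) - 4946 = (-154 + 243*√1370)²/(144*(-2 + 3*√1370)²) - 4946 = -4946 + (-154 + 243*√1370)²/(144*(-2 + 3*√1370)²)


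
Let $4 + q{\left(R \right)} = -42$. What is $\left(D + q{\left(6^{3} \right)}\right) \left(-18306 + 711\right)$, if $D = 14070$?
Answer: $-246752280$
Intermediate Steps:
$q{\left(R \right)} = -46$ ($q{\left(R \right)} = -4 - 42 = -46$)
$\left(D + q{\left(6^{3} \right)}\right) \left(-18306 + 711\right) = \left(14070 - 46\right) \left(-18306 + 711\right) = 14024 \left(-17595\right) = -246752280$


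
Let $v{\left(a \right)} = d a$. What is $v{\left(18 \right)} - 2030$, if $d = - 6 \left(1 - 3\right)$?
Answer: $-1814$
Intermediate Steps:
$d = 12$ ($d = \left(-6\right) \left(-2\right) = 12$)
$v{\left(a \right)} = 12 a$
$v{\left(18 \right)} - 2030 = 12 \cdot 18 - 2030 = 216 - 2030 = -1814$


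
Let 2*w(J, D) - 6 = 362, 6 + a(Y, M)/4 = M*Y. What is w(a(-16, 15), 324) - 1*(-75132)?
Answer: 75316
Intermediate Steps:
a(Y, M) = -24 + 4*M*Y (a(Y, M) = -24 + 4*(M*Y) = -24 + 4*M*Y)
w(J, D) = 184 (w(J, D) = 3 + (1/2)*362 = 3 + 181 = 184)
w(a(-16, 15), 324) - 1*(-75132) = 184 - 1*(-75132) = 184 + 75132 = 75316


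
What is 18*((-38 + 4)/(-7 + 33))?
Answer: -306/13 ≈ -23.538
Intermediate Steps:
18*((-38 + 4)/(-7 + 33)) = 18*(-34/26) = 18*(-34*1/26) = 18*(-17/13) = -306/13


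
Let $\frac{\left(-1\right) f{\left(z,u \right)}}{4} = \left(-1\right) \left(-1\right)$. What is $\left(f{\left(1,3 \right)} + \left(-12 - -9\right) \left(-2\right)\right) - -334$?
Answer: $336$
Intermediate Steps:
$f{\left(z,u \right)} = -4$ ($f{\left(z,u \right)} = - 4 \left(\left(-1\right) \left(-1\right)\right) = \left(-4\right) 1 = -4$)
$\left(f{\left(1,3 \right)} + \left(-12 - -9\right) \left(-2\right)\right) - -334 = \left(-4 + \left(-12 - -9\right) \left(-2\right)\right) - -334 = \left(-4 + \left(-12 + 9\right) \left(-2\right)\right) + 334 = \left(-4 - -6\right) + 334 = \left(-4 + 6\right) + 334 = 2 + 334 = 336$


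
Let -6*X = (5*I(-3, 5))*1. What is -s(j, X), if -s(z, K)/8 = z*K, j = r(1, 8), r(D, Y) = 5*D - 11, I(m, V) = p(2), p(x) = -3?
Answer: -120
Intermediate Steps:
I(m, V) = -3
r(D, Y) = -11 + 5*D
j = -6 (j = -11 + 5*1 = -11 + 5 = -6)
X = 5/2 (X = -5*(-3)/6 = -(-5)/2 = -1/6*(-15) = 5/2 ≈ 2.5000)
s(z, K) = -8*K*z (s(z, K) = -8*z*K = -8*K*z)
-s(j, X) = -(-8)*5*(-6)/2 = -1*120 = -120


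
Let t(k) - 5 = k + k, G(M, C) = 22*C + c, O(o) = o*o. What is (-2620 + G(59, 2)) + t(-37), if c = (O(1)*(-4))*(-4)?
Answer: -2629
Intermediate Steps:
O(o) = o**2
c = 16 (c = (1**2*(-4))*(-4) = (1*(-4))*(-4) = -4*(-4) = 16)
G(M, C) = 16 + 22*C (G(M, C) = 22*C + 16 = 16 + 22*C)
t(k) = 5 + 2*k (t(k) = 5 + (k + k) = 5 + 2*k)
(-2620 + G(59, 2)) + t(-37) = (-2620 + (16 + 22*2)) + (5 + 2*(-37)) = (-2620 + (16 + 44)) + (5 - 74) = (-2620 + 60) - 69 = -2560 - 69 = -2629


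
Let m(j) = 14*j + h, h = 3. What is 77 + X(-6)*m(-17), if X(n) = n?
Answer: 1487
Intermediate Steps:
m(j) = 3 + 14*j (m(j) = 14*j + 3 = 3 + 14*j)
77 + X(-6)*m(-17) = 77 - 6*(3 + 14*(-17)) = 77 - 6*(3 - 238) = 77 - 6*(-235) = 77 + 1410 = 1487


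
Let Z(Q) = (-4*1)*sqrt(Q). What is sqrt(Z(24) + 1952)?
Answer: 2*sqrt(488 - 2*sqrt(6)) ≈ 43.959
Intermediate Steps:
Z(Q) = -4*sqrt(Q)
sqrt(Z(24) + 1952) = sqrt(-8*sqrt(6) + 1952) = sqrt(1952 - 8*sqrt(6))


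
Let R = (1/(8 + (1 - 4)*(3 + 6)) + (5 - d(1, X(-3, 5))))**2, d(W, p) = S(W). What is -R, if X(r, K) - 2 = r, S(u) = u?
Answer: -5625/361 ≈ -15.582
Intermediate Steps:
X(r, K) = 2 + r
d(W, p) = W
R = 5625/361 (R = (1/(8 + (1 - 4)*(3 + 6)) + (5 - 1*1))**2 = (1/(8 - 3*9) + (5 - 1))**2 = (1/(8 - 27) + 4)**2 = (1/(-19) + 4)**2 = (-1/19 + 4)**2 = (75/19)**2 = 5625/361 ≈ 15.582)
-R = -1*5625/361 = -5625/361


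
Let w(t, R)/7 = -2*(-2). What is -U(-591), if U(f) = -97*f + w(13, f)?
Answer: -57355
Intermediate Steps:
w(t, R) = 28 (w(t, R) = 7*(-2*(-2)) = 7*4 = 28)
U(f) = 28 - 97*f (U(f) = -97*f + 28 = 28 - 97*f)
-U(-591) = -(28 - 97*(-591)) = -(28 + 57327) = -1*57355 = -57355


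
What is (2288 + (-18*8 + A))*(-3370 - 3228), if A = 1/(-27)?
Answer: -381938426/27 ≈ -1.4146e+7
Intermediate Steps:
A = -1/27 ≈ -0.037037
(2288 + (-18*8 + A))*(-3370 - 3228) = (2288 + (-18*8 - 1/27))*(-3370 - 3228) = (2288 + (-144 - 1/27))*(-6598) = (2288 - 3889/27)*(-6598) = (57887/27)*(-6598) = -381938426/27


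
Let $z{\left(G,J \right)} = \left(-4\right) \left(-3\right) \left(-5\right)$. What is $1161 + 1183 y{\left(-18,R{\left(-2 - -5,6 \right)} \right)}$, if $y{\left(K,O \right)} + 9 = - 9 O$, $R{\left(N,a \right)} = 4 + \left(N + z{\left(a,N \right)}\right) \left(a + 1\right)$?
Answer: $4196079$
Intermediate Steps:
$z{\left(G,J \right)} = -60$ ($z{\left(G,J \right)} = 12 \left(-5\right) = -60$)
$R{\left(N,a \right)} = 4 + \left(1 + a\right) \left(-60 + N\right)$ ($R{\left(N,a \right)} = 4 + \left(N - 60\right) \left(a + 1\right) = 4 + \left(-60 + N\right) \left(1 + a\right) = 4 + \left(1 + a\right) \left(-60 + N\right)$)
$y{\left(K,O \right)} = -9 - 9 O$
$1161 + 1183 y{\left(-18,R{\left(-2 - -5,6 \right)} \right)} = 1161 + 1183 \left(-9 - 9 \left(-56 - -3 - 360 + \left(-2 - -5\right) 6\right)\right) = 1161 + 1183 \left(-9 - 9 \left(-56 + \left(-2 + 5\right) - 360 + \left(-2 + 5\right) 6\right)\right) = 1161 + 1183 \left(-9 - 9 \left(-56 + 3 - 360 + 3 \cdot 6\right)\right) = 1161 + 1183 \left(-9 - 9 \left(-56 + 3 - 360 + 18\right)\right) = 1161 + 1183 \left(-9 - -3555\right) = 1161 + 1183 \left(-9 + 3555\right) = 1161 + 1183 \cdot 3546 = 1161 + 4194918 = 4196079$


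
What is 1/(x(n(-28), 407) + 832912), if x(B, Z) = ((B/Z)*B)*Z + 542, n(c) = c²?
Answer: 1/1448110 ≈ 6.9056e-7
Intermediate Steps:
x(B, Z) = 542 + B² (x(B, Z) = (B²/Z)*Z + 542 = B² + 542 = 542 + B²)
1/(x(n(-28), 407) + 832912) = 1/((542 + ((-28)²)²) + 832912) = 1/((542 + 784²) + 832912) = 1/((542 + 614656) + 832912) = 1/(615198 + 832912) = 1/1448110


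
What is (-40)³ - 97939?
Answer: -161939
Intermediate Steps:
(-40)³ - 97939 = -64000 - 97939 = -161939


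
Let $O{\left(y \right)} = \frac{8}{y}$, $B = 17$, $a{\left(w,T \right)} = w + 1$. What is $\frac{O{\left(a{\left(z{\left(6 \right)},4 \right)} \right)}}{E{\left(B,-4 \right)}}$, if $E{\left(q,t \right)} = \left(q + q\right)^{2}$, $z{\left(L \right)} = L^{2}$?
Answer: $\frac{2}{10693} \approx 0.00018704$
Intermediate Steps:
$a{\left(w,T \right)} = 1 + w$
$E{\left(q,t \right)} = 4 q^{2}$ ($E{\left(q,t \right)} = \left(2 q\right)^{2} = 4 q^{2}$)
$\frac{O{\left(a{\left(z{\left(6 \right)},4 \right)} \right)}}{E{\left(B,-4 \right)}} = \frac{8 \frac{1}{1 + 6^{2}}}{4 \cdot 17^{2}} = \frac{8 \frac{1}{1 + 36}}{4 \cdot 289} = \frac{8 \cdot \frac{1}{37}}{1156} = 8 \cdot \frac{1}{37} \cdot \frac{1}{1156} = \frac{8}{37} \cdot \frac{1}{1156} = \frac{2}{10693}$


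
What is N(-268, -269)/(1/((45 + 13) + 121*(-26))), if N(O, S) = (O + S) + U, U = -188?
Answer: 2238800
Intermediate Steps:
N(O, S) = -188 + O + S (N(O, S) = (O + S) - 188 = -188 + O + S)
N(-268, -269)/(1/((45 + 13) + 121*(-26))) = (-188 - 268 - 269)/(1/((45 + 13) + 121*(-26))) = -725/(1/(58 - 3146)) = -725/(1/(-3088)) = -725/(-1/3088) = -725*(-3088) = 2238800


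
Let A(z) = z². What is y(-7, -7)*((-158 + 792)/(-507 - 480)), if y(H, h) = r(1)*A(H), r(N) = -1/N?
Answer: 4438/141 ≈ 31.475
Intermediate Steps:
y(H, h) = -H² (y(H, h) = (-1/1)*H² = (-1*1)*H² = -H²)
y(-7, -7)*((-158 + 792)/(-507 - 480)) = (-1*(-7)²)*((-158 + 792)/(-507 - 480)) = (-1*49)*(634/(-987)) = -31066*(-1)/987 = -49*(-634/987) = 4438/141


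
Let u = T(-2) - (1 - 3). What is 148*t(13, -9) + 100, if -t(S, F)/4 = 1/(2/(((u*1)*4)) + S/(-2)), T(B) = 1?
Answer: 3676/19 ≈ 193.47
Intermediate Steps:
u = 3 (u = 1 - (1 - 3) = 1 - 1*(-2) = 1 + 2 = 3)
t(S, F) = -4/(⅙ - S/2) (t(S, F) = -4/(2/(((3*1)*4)) + S/(-2)) = -4/(2/((3*4)) + S*(-½)) = -4/(2/12 - S/2) = -4/(2*(1/12) - S/2) = -4/(⅙ - S/2))
148*t(13, -9) + 100 = 148*(24/(-1 + 3*13)) + 100 = 148*(24/(-1 + 39)) + 100 = 148*(24/38) + 100 = 148*(24*(1/38)) + 100 = 148*(12/19) + 100 = 1776/19 + 100 = 3676/19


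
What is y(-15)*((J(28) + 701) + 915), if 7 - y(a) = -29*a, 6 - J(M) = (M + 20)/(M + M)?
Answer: -4856944/7 ≈ -6.9385e+5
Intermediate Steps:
J(M) = 6 - (20 + M)/(2*M) (J(M) = 6 - (M + 20)/(M + M) = 6 - (20 + M)/(2*M))
y(a) = 7 + 29*a (y(a) = 7 - (-29)*a = 7 + 29*a)
y(-15)*((J(28) + 701) + 915) = (7 + 29*(-15))*(((11/2 - 10/28) + 701) + 915) = (7 - 435)*(((11/2 - 10*1/28) + 701) + 915) = -428*(((11/2 - 5/14) + 701) + 915) = -428*((36/7 + 701) + 915) = -428*(4943/7 + 915) = -428*11348/7 = -4856944/7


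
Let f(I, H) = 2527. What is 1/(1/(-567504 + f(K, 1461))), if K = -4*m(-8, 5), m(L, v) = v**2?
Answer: -564977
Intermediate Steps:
K = -100 (K = -4*5**2 = -4*25 = -100)
1/(1/(-567504 + f(K, 1461))) = 1/(1/(-567504 + 2527)) = 1/(1/(-564977)) = 1/(-1/564977) = -564977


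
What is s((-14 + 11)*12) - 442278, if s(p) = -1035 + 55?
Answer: -443258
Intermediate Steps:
s(p) = -980
s((-14 + 11)*12) - 442278 = -980 - 442278 = -443258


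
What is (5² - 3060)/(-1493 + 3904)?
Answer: -3035/2411 ≈ -1.2588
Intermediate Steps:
(5² - 3060)/(-1493 + 3904) = (25 - 3060)/2411 = -3035*1/2411 = -3035/2411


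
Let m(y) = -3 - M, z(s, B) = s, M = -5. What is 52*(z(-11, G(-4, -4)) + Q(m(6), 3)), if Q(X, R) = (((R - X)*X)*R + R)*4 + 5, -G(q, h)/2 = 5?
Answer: 1560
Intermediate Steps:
G(q, h) = -10 (G(q, h) = -2*5 = -10)
m(y) = 2 (m(y) = -3 - 1*(-5) = -3 + 5 = 2)
Q(X, R) = 5 + 4*R + 4*R*X*(R - X) (Q(X, R) = ((X*(R - X))*R + R)*4 + 5 = (R*X*(R - X) + R)*4 + 5 = (R + R*X*(R - X))*4 + 5 = (4*R + 4*R*X*(R - X)) + 5 = 5 + 4*R + 4*R*X*(R - X))
52*(z(-11, G(-4, -4)) + Q(m(6), 3)) = 52*(-11 + (5 + 4*3 - 4*3*2² + 4*2*3²)) = 52*(-11 + (5 + 12 - 4*3*4 + 4*2*9)) = 52*(-11 + (5 + 12 - 48 + 72)) = 52*(-11 + 41) = 52*30 = 1560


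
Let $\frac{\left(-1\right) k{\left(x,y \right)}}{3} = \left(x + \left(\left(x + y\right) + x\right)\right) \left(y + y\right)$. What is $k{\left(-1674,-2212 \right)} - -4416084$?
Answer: $-91593564$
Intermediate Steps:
$k{\left(x,y \right)} = - 6 y \left(y + 3 x\right)$ ($k{\left(x,y \right)} = - 3 \left(x + \left(\left(x + y\right) + x\right)\right) \left(y + y\right) = - 3 \left(x + \left(y + 2 x\right)\right) 2 y = - 3 \left(y + 3 x\right) 2 y = - 3 \cdot 2 y \left(y + 3 x\right) = - 6 y \left(y + 3 x\right)$)
$k{\left(-1674,-2212 \right)} - -4416084 = \left(-6\right) \left(-2212\right) \left(-2212 + 3 \left(-1674\right)\right) - -4416084 = \left(-6\right) \left(-2212\right) \left(-2212 - 5022\right) + 4416084 = \left(-6\right) \left(-2212\right) \left(-7234\right) + 4416084 = -96009648 + 4416084 = -91593564$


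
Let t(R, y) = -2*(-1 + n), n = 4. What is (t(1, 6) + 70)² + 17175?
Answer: 21271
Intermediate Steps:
t(R, y) = -6 (t(R, y) = -2*(-1 + 4) = -2*3 = -6)
(t(1, 6) + 70)² + 17175 = (-6 + 70)² + 17175 = 64² + 17175 = 4096 + 17175 = 21271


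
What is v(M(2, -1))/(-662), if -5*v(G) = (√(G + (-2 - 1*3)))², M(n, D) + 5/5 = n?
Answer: -2/1655 ≈ -0.0012085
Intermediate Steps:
M(n, D) = -1 + n
v(G) = 1 - G/5 (v(G) = -(-⅖ - ⅗ + G/5) = -(-1 + G/5) = -(-5 + G)/5 = 1 - G/5)
v(M(2, -1))/(-662) = (1 - (-1 + 2)/5)/(-662) = (1 - ⅕*1)*(-1/662) = (1 - ⅕)*(-1/662) = (⅘)*(-1/662) = -2/1655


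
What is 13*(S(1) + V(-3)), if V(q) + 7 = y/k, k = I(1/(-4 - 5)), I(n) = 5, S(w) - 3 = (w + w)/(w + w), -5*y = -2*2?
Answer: -923/25 ≈ -36.920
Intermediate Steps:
y = ⅘ (y = -(-2)*2/5 = -⅕*(-4) = ⅘ ≈ 0.80000)
S(w) = 4 (S(w) = 3 + (w + w)/(w + w) = 3 + (2*w)/((2*w)) = 3 + (2*w)*(1/(2*w)) = 3 + 1 = 4)
k = 5
V(q) = -171/25 (V(q) = -7 + (⅘)/5 = -7 + (⅘)*(⅕) = -7 + 4/25 = -171/25)
13*(S(1) + V(-3)) = 13*(4 - 171/25) = 13*(-71/25) = -923/25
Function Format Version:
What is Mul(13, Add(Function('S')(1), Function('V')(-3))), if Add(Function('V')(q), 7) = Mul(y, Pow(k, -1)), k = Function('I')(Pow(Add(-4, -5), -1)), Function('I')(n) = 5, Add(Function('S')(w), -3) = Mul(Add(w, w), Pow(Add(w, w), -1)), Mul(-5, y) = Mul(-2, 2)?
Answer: Rational(-923, 25) ≈ -36.920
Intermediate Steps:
y = Rational(4, 5) (y = Mul(Rational(-1, 5), Mul(-2, 2)) = Mul(Rational(-1, 5), -4) = Rational(4, 5) ≈ 0.80000)
Function('S')(w) = 4 (Function('S')(w) = Add(3, Mul(Add(w, w), Pow(Add(w, w), -1))) = Add(3, Mul(Mul(2, w), Pow(Mul(2, w), -1))) = Add(3, Mul(Mul(2, w), Mul(Rational(1, 2), Pow(w, -1)))) = Add(3, 1) = 4)
k = 5
Function('V')(q) = Rational(-171, 25) (Function('V')(q) = Add(-7, Mul(Rational(4, 5), Pow(5, -1))) = Add(-7, Mul(Rational(4, 5), Rational(1, 5))) = Add(-7, Rational(4, 25)) = Rational(-171, 25))
Mul(13, Add(Function('S')(1), Function('V')(-3))) = Mul(13, Add(4, Rational(-171, 25))) = Mul(13, Rational(-71, 25)) = Rational(-923, 25)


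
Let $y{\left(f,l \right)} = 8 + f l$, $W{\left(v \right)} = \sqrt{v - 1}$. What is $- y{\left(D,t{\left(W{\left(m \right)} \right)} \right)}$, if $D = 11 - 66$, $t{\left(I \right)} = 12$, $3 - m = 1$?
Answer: $652$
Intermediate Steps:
$m = 2$ ($m = 3 - 1 = 2$)
$W{\left(v \right)} = \sqrt{-1 + v}$
$D = -55$
$- y{\left(D,t{\left(W{\left(m \right)} \right)} \right)} = - (8 - 660) = \left(-1\right) \left(-652\right) = 652$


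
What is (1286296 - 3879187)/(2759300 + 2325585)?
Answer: -2592891/5084885 ≈ -0.50992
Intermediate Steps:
(1286296 - 3879187)/(2759300 + 2325585) = -2592891/5084885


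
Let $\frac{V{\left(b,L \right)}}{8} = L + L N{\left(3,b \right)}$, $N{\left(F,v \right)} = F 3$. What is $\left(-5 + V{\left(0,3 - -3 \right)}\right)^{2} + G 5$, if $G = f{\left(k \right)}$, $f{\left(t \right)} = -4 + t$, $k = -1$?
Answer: $225600$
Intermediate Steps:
$N{\left(F,v \right)} = 3 F$
$V{\left(b,L \right)} = 80 L$ ($V{\left(b,L \right)} = 8 \left(L + L 3 \cdot 3\right) = 8 \left(L + L 9\right) = 8 \left(L + 9 L\right) = 8 \cdot 10 L = 80 L$)
$G = -5$ ($G = -4 - 1 = -5$)
$\left(-5 + V{\left(0,3 - -3 \right)}\right)^{2} + G 5 = \left(-5 + 80 \left(3 - -3\right)\right)^{2} - 25 = \left(-5 + 80 \left(3 + 3\right)\right)^{2} - 25 = \left(-5 + 80 \cdot 6\right)^{2} - 25 = \left(-5 + 480\right)^{2} - 25 = 475^{2} - 25 = 225625 - 25 = 225600$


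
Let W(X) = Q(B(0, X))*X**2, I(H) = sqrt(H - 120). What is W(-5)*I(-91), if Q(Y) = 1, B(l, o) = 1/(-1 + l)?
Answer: 25*I*sqrt(211) ≈ 363.15*I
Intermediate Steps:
I(H) = sqrt(-120 + H)
W(X) = X**2 (W(X) = 1*X**2 = X**2)
W(-5)*I(-91) = (-5)**2*sqrt(-120 - 91) = 25*sqrt(-211) = 25*(I*sqrt(211)) = 25*I*sqrt(211)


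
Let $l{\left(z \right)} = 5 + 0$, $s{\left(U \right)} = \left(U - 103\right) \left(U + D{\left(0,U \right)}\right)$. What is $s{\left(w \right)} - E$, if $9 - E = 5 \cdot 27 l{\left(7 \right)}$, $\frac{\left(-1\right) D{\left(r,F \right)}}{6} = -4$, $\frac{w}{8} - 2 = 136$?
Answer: $1129794$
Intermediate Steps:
$w = 1104$ ($w = 16 + 8 \cdot 136 = 16 + 1088 = 1104$)
$D{\left(r,F \right)} = 24$ ($D{\left(r,F \right)} = \left(-6\right) \left(-4\right) = 24$)
$s{\left(U \right)} = \left(-103 + U\right) \left(24 + U\right)$ ($s{\left(U \right)} = \left(U - 103\right) \left(U + 24\right) = \left(-103 + U\right) \left(24 + U\right)$)
$l{\left(z \right)} = 5$
$E = -666$ ($E = 9 - 5 \cdot 27 \cdot 5 = 9 - 135 \cdot 5 = 9 - 675 = -666$)
$s{\left(w \right)} - E = \left(-2472 + 1104^{2} - 87216\right) - -666 = \left(-2472 + 1218816 - 87216\right) + 666 = 1129128 + 666 = 1129794$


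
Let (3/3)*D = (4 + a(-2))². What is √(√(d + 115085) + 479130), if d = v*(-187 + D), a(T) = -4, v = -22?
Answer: √(479130 + √119199) ≈ 692.44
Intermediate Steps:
D = 0 (D = (4 - 4)² = 0² = 0)
d = 4114 (d = -22*(-187 + 0) = -22*(-187) = 4114)
√(√(d + 115085) + 479130) = √(√(4114 + 115085) + 479130) = √(√119199 + 479130) = √(479130 + √119199)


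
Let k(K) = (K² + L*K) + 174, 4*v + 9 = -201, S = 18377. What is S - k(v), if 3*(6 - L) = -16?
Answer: 64167/4 ≈ 16042.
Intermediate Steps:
v = -105/2 (v = -9/4 + (¼)*(-201) = -9/4 - 201/4 = -105/2 ≈ -52.500)
L = 34/3 (L = 6 - ⅓*(-16) = 6 + 16/3 = 34/3 ≈ 11.333)
k(K) = 174 + K² + 34*K/3 (k(K) = (K² + 34*K/3) + 174 = 174 + K² + 34*K/3)
S - k(v) = 18377 - (174 + (-105/2)² + (34/3)*(-105/2)) = 18377 - (174 + 11025/4 - 595) = 18377 - 1*9341/4 = 18377 - 9341/4 = 64167/4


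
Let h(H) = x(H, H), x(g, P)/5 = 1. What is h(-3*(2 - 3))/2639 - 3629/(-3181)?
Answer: 9592836/8394659 ≈ 1.1427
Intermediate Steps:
x(g, P) = 5 (x(g, P) = 5*1 = 5)
h(H) = 5
h(-3*(2 - 3))/2639 - 3629/(-3181) = 5/2639 - 3629/(-3181) = 5*(1/2639) - 3629*(-1/3181) = 5/2639 + 3629/3181 = 9592836/8394659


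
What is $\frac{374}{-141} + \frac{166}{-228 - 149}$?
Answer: $- \frac{164404}{53157} \approx -3.0928$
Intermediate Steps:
$\frac{374}{-141} + \frac{166}{-228 - 149} = 374 \left(- \frac{1}{141}\right) + \frac{166}{-228 - 149} = - \frac{374}{141} + \frac{166}{-377} = - \frac{374}{141} + 166 \left(- \frac{1}{377}\right) = - \frac{374}{141} - \frac{166}{377} = - \frac{164404}{53157}$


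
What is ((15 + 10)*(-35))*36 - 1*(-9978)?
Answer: -21522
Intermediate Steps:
((15 + 10)*(-35))*36 - 1*(-9978) = (25*(-35))*36 + 9978 = -875*36 + 9978 = -31500 + 9978 = -21522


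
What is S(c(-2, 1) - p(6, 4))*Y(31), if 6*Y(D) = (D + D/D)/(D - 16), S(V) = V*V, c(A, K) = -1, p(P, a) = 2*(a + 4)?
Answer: 4624/45 ≈ 102.76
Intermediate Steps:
p(P, a) = 8 + 2*a (p(P, a) = 2*(4 + a) = 8 + 2*a)
S(V) = V**2
Y(D) = (1 + D)/(6*(-16 + D)) (Y(D) = ((D + D/D)/(D - 16))/6 = ((D + 1)/(-16 + D))/6 = ((1 + D)/(-16 + D))/6 = (1 + D)/(6*(-16 + D)))
S(c(-2, 1) - p(6, 4))*Y(31) = (-1 - (8 + 2*4))**2*((1 + 31)/(6*(-16 + 31))) = (-1 - (8 + 8))**2*((1/6)*32/15) = (-1 - 1*16)**2*((1/6)*(1/15)*32) = (-1 - 16)**2*(16/45) = (-17)**2*(16/45) = 289*(16/45) = 4624/45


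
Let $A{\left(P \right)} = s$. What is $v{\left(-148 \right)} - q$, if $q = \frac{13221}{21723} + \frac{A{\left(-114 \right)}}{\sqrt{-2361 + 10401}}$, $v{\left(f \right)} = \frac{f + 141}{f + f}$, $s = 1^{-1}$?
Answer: $- \frac{96445}{164872} - \frac{\sqrt{2010}}{4020} \approx -0.59612$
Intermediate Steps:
$s = 1$
$A{\left(P \right)} = 1$
$v{\left(f \right)} = \frac{141 + f}{2 f}$
$q = \frac{339}{557} + \frac{\sqrt{2010}}{4020}$ ($q = \frac{13221}{21723} + 1 \frac{1}{\sqrt{-2361 + 10401}} = 13221 \cdot \frac{1}{21723} + 1 \frac{1}{\sqrt{8040}} = \frac{339}{557} + 1 \frac{1}{2 \sqrt{2010}} = \frac{339}{557} + 1 \frac{\sqrt{2010}}{4020} = \frac{339}{557} + \frac{\sqrt{2010}}{4020} \approx 0.61977$)
$v{\left(-148 \right)} - q = \frac{141 - 148}{2 \left(-148\right)} - \left(\frac{339}{557} + \frac{\sqrt{2010}}{4020}\right) = \frac{1}{2} \left(- \frac{1}{148}\right) \left(-7\right) - \left(\frac{339}{557} + \frac{\sqrt{2010}}{4020}\right) = \frac{7}{296} - \left(\frac{339}{557} + \frac{\sqrt{2010}}{4020}\right) = - \frac{96445}{164872} - \frac{\sqrt{2010}}{4020}$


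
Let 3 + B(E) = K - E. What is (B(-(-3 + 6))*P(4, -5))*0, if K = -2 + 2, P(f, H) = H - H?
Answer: 0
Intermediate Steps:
P(f, H) = 0
K = 0
B(E) = -3 - E (B(E) = -3 + (0 - E) = -3 - E)
(B(-(-3 + 6))*P(4, -5))*0 = ((-3 - (-1)*(-3 + 6))*0)*0 = ((-3 - (-1)*3)*0)*0 = ((-3 - 1*(-3))*0)*0 = ((-3 + 3)*0)*0 = (0*0)*0 = 0*0 = 0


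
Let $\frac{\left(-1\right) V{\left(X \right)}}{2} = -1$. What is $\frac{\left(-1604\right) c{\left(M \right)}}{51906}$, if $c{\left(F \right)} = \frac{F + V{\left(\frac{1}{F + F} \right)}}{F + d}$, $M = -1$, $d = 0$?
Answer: $\frac{802}{25953} \approx 0.030902$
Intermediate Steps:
$V{\left(X \right)} = 2$ ($V{\left(X \right)} = \left(-2\right) \left(-1\right) = 2$)
$c{\left(F \right)} = \frac{2 + F}{F}$ ($c{\left(F \right)} = \frac{F + 2}{F + 0} = \frac{2 + F}{F}$)
$\frac{\left(-1604\right) c{\left(M \right)}}{51906} = \frac{\left(-1604\right) \frac{2 - 1}{-1}}{51906} = - 1604 \left(\left(-1\right) 1\right) \frac{1}{51906} = \left(-1604\right) \left(-1\right) \frac{1}{51906} = 1604 \cdot \frac{1}{51906} = \frac{802}{25953}$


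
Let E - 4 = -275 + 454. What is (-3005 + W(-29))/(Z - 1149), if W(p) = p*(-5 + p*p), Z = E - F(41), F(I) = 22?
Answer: 27249/988 ≈ 27.580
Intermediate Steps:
E = 183 (E = 4 + (-275 + 454) = 4 + 179 = 183)
Z = 161 (Z = 183 - 1*22 = 183 - 22 = 161)
W(p) = p*(-5 + p²)
(-3005 + W(-29))/(Z - 1149) = (-3005 - 29*(-5 + (-29)²))/(161 - 1149) = (-3005 - 29*(-5 + 841))/(-988) = (-3005 - 29*836)*(-1/988) = (-3005 - 24244)*(-1/988) = -27249*(-1/988) = 27249/988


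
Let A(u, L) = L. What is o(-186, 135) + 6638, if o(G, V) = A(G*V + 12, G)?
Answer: 6452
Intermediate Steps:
o(G, V) = G
o(-186, 135) + 6638 = -186 + 6638 = 6452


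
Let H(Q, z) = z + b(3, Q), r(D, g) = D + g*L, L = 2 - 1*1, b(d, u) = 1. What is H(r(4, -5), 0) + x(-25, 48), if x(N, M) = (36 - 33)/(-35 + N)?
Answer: 19/20 ≈ 0.95000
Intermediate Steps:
L = 1 (L = 2 - 1 = 1)
r(D, g) = D + g (r(D, g) = D + g*1 = D + g)
x(N, M) = 3/(-35 + N)
H(Q, z) = 1 + z (H(Q, z) = z + 1 = 1 + z)
H(r(4, -5), 0) + x(-25, 48) = (1 + 0) + 3/(-35 - 25) = 1 + 3/(-60) = 1 + 3*(-1/60) = 1 - 1/20 = 19/20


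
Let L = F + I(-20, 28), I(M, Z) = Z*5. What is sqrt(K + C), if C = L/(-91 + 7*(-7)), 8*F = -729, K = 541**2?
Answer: 3*sqrt(2549573670)/280 ≈ 541.00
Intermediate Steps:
K = 292681
F = -729/8 (F = (1/8)*(-729) = -729/8 ≈ -91.125)
I(M, Z) = 5*Z
L = 391/8 (L = -729/8 + 5*28 = -729/8 + 140 = 391/8 ≈ 48.875)
C = -391/1120 (C = (391/8)/(-91 + 7*(-7)) = (391/8)/(-91 - 49) = (391/8)/(-140) = -1/140*391/8 = -391/1120 ≈ -0.34911)
sqrt(K + C) = sqrt(292681 - 391/1120) = sqrt(327802329/1120) = 3*sqrt(2549573670)/280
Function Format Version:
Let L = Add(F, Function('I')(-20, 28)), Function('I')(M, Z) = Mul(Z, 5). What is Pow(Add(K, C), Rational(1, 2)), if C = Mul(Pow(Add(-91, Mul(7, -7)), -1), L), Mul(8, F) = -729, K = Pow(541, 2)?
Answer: Mul(Rational(3, 280), Pow(2549573670, Rational(1, 2))) ≈ 541.00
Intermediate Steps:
K = 292681
F = Rational(-729, 8) (F = Mul(Rational(1, 8), -729) = Rational(-729, 8) ≈ -91.125)
Function('I')(M, Z) = Mul(5, Z)
L = Rational(391, 8) (L = Add(Rational(-729, 8), Mul(5, 28)) = Add(Rational(-729, 8), 140) = Rational(391, 8) ≈ 48.875)
C = Rational(-391, 1120) (C = Mul(Pow(Add(-91, Mul(7, -7)), -1), Rational(391, 8)) = Mul(Pow(Add(-91, -49), -1), Rational(391, 8)) = Mul(Pow(-140, -1), Rational(391, 8)) = Mul(Rational(-1, 140), Rational(391, 8)) = Rational(-391, 1120) ≈ -0.34911)
Pow(Add(K, C), Rational(1, 2)) = Pow(Add(292681, Rational(-391, 1120)), Rational(1, 2)) = Pow(Rational(327802329, 1120), Rational(1, 2)) = Mul(Rational(3, 280), Pow(2549573670, Rational(1, 2)))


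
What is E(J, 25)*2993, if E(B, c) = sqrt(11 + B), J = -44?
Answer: 2993*I*sqrt(33) ≈ 17193.0*I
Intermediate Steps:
E(J, 25)*2993 = sqrt(11 - 44)*2993 = sqrt(-33)*2993 = (I*sqrt(33))*2993 = 2993*I*sqrt(33)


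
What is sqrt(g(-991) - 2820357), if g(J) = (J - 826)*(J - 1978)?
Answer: 2*sqrt(643579) ≈ 1604.5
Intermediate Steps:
g(J) = (-1978 + J)*(-826 + J) (g(J) = (-826 + J)*(-1978 + J) = (-1978 + J)*(-826 + J))
sqrt(g(-991) - 2820357) = sqrt((1633828 + (-991)**2 - 2804*(-991)) - 2820357) = sqrt((1633828 + 982081 + 2778764) - 2820357) = sqrt(5394673 - 2820357) = sqrt(2574316) = 2*sqrt(643579)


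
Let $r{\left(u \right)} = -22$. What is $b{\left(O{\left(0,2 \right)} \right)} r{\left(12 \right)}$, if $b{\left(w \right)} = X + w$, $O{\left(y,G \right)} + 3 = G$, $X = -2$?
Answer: $66$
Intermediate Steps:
$O{\left(y,G \right)} = -3 + G$
$b{\left(w \right)} = -2 + w$
$b{\left(O{\left(0,2 \right)} \right)} r{\left(12 \right)} = \left(-2 + \left(-3 + 2\right)\right) \left(-22\right) = \left(-2 - 1\right) \left(-22\right) = \left(-3\right) \left(-22\right) = 66$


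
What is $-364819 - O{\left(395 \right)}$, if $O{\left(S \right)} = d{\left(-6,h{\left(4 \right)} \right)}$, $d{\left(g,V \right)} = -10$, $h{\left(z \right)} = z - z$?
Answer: $-364809$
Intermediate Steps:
$h{\left(z \right)} = 0$
$O{\left(S \right)} = -10$
$-364819 - O{\left(395 \right)} = -364819 - -10 = -364819 + 10 = -364809$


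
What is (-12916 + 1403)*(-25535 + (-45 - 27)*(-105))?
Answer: 206946175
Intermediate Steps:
(-12916 + 1403)*(-25535 + (-45 - 27)*(-105)) = -11513*(-25535 - 72*(-105)) = -11513*(-25535 + 7560) = -11513*(-17975) = 206946175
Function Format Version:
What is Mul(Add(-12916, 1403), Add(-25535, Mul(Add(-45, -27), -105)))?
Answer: 206946175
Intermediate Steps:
Mul(Add(-12916, 1403), Add(-25535, Mul(Add(-45, -27), -105))) = Mul(-11513, Add(-25535, Mul(-72, -105))) = Mul(-11513, Add(-25535, 7560)) = Mul(-11513, -17975) = 206946175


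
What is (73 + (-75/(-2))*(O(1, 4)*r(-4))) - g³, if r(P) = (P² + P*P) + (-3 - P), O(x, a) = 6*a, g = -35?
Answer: 72648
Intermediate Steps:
r(P) = -3 - P + 2*P² (r(P) = (P² + P²) + (-3 - P) = 2*P² + (-3 - P) = -3 - P + 2*P²)
(73 + (-75/(-2))*(O(1, 4)*r(-4))) - g³ = (73 + (-75/(-2))*((6*4)*(-3 - 1*(-4) + 2*(-4)²))) - 1*(-35)³ = (73 + (-75*(-½))*(24*(-3 + 4 + 2*16))) - 1*(-42875) = (73 + 75*(24*(-3 + 4 + 32))/2) + 42875 = (73 + 75*(24*33)/2) + 42875 = (73 + (75/2)*792) + 42875 = (73 + 29700) + 42875 = 29773 + 42875 = 72648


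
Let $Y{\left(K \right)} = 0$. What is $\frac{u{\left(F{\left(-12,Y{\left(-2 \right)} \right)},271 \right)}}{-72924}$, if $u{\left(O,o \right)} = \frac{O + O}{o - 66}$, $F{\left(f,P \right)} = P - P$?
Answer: $0$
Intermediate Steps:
$F{\left(f,P \right)} = 0$
$u{\left(O,o \right)} = \frac{2 O}{-66 + o}$
$\frac{u{\left(F{\left(-12,Y{\left(-2 \right)} \right)},271 \right)}}{-72924} = \frac{2 \cdot 0 \frac{1}{-66 + 271}}{-72924} = 2 \cdot 0 \cdot \frac{1}{205} \left(- \frac{1}{72924}\right) = 0 \left(- \frac{1}{72924}\right) = 0$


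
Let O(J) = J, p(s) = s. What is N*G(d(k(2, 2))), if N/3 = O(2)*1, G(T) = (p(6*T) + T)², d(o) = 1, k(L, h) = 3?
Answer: 294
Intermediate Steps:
G(T) = 49*T² (G(T) = (6*T + T)² = (7*T)² = 49*T²)
N = 6 (N = 3*(2*1) = 3*2 = 6)
N*G(d(k(2, 2))) = 6*(49*1²) = 6*(49*1) = 6*49 = 294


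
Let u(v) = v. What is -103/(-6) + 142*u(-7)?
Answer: -5861/6 ≈ -976.83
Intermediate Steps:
-103/(-6) + 142*u(-7) = -103/(-6) + 142*(-7) = -103*(-⅙) - 994 = 103/6 - 994 = -5861/6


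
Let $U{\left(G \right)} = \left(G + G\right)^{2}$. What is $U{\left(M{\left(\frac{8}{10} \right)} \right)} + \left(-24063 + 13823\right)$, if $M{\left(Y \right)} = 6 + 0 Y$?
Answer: $-10096$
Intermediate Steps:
$M{\left(Y \right)} = 6$ ($M{\left(Y \right)} = 6 + 0 = 6$)
$U{\left(G \right)} = 4 G^{2}$ ($U{\left(G \right)} = \left(2 G\right)^{2} = 4 G^{2}$)
$U{\left(M{\left(\frac{8}{10} \right)} \right)} + \left(-24063 + 13823\right) = 4 \cdot 6^{2} + \left(-24063 + 13823\right) = 4 \cdot 36 - 10240 = 144 - 10240 = -10096$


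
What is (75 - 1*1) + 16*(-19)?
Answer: -230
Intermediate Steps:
(75 - 1*1) + 16*(-19) = (75 - 1) - 304 = 74 - 304 = -230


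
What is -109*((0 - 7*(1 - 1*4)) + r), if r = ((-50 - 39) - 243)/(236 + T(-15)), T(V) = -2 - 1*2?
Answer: -123715/58 ≈ -2133.0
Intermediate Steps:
T(V) = -4 (T(V) = -2 - 2 = -4)
r = -83/58 (r = ((-50 - 39) - 243)/(236 - 4) = (-89 - 243)/232 = -332*1/232 = -83/58 ≈ -1.4310)
-109*((0 - 7*(1 - 1*4)) + r) = -109*((0 - 7*(1 - 1*4)) - 83/58) = -109*((0 - 7*(1 - 4)) - 83/58) = -109*((0 - 7*(-3)) - 83/58) = -109*((0 + 21) - 83/58) = -109*(21 - 83/58) = -109*1135/58 = -123715/58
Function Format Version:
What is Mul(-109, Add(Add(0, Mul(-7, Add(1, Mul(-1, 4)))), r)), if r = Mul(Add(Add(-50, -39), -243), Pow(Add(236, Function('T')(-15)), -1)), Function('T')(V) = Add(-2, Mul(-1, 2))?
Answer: Rational(-123715, 58) ≈ -2133.0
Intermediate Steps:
Function('T')(V) = -4 (Function('T')(V) = Add(-2, -2) = -4)
r = Rational(-83, 58) (r = Mul(Add(Add(-50, -39), -243), Pow(Add(236, -4), -1)) = Mul(Add(-89, -243), Pow(232, -1)) = Mul(-332, Rational(1, 232)) = Rational(-83, 58) ≈ -1.4310)
Mul(-109, Add(Add(0, Mul(-7, Add(1, Mul(-1, 4)))), r)) = Mul(-109, Add(Add(0, Mul(-7, Add(1, Mul(-1, 4)))), Rational(-83, 58))) = Mul(-109, Add(Add(0, Mul(-7, Add(1, -4))), Rational(-83, 58))) = Mul(-109, Add(Add(0, Mul(-7, -3)), Rational(-83, 58))) = Mul(-109, Add(Add(0, 21), Rational(-83, 58))) = Mul(-109, Add(21, Rational(-83, 58))) = Mul(-109, Rational(1135, 58)) = Rational(-123715, 58)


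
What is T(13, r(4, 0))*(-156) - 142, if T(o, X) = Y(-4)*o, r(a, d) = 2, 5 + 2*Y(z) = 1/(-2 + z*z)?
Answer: 33989/7 ≈ 4855.6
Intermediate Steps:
Y(z) = -5/2 + 1/(2*(-2 + z**2)) (Y(z) = -5/2 + 1/(2*(-2 + z*z)) = -5/2 + 1/(2*(-2 + z**2)))
T(o, X) = -69*o/28 (T(o, X) = ((11 - 5*(-4)**2)/(2*(-2 + (-4)**2)))*o = ((11 - 5*16)/(2*(-2 + 16)))*o = ((1/2)*(11 - 80)/14)*o = ((1/2)*(1/14)*(-69))*o = -69*o/28)
T(13, r(4, 0))*(-156) - 142 = -69/28*13*(-156) - 142 = -897/28*(-156) - 142 = 34983/7 - 142 = 33989/7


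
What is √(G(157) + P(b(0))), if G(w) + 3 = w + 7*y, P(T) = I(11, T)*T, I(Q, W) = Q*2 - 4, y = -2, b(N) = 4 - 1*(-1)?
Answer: √230 ≈ 15.166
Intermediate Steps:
b(N) = 5 (b(N) = 4 + 1 = 5)
I(Q, W) = -4 + 2*Q (I(Q, W) = 2*Q - 4 = -4 + 2*Q)
P(T) = 18*T (P(T) = (-4 + 2*11)*T = (-4 + 22)*T = 18*T)
G(w) = -17 + w (G(w) = -3 + (w + 7*(-2)) = -3 + (w - 14) = -3 + (-14 + w) = -17 + w)
√(G(157) + P(b(0))) = √((-17 + 157) + 18*5) = √(140 + 90) = √230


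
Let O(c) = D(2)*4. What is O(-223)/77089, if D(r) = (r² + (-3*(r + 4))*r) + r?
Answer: -120/77089 ≈ -0.0015566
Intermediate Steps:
D(r) = r + r² + r*(-12 - 3*r) (D(r) = (r² + (-3*(4 + r))*r) + r = (r² + (-12 - 3*r)*r) + r = (r² + r*(-12 - 3*r)) + r = r + r² + r*(-12 - 3*r))
O(c) = -120 (O(c) = -1*2*(11 + 2*2)*4 = -1*2*(11 + 4)*4 = -1*2*15*4 = -30*4 = -120)
O(-223)/77089 = -120/77089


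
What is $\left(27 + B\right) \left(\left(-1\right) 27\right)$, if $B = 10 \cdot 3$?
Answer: $-1539$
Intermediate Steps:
$B = 30$
$\left(27 + B\right) \left(\left(-1\right) 27\right) = \left(27 + 30\right) \left(\left(-1\right) 27\right) = 57 \left(-27\right) = -1539$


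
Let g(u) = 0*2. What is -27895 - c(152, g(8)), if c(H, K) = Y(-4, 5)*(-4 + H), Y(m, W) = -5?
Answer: -27155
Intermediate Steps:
g(u) = 0
c(H, K) = 20 - 5*H (c(H, K) = -5*(-4 + H) = 20 - 5*H)
-27895 - c(152, g(8)) = -27895 - (20 - 5*152) = -27895 - (20 - 760) = -27895 - 1*(-740) = -27895 + 740 = -27155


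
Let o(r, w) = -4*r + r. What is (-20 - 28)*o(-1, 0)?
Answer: -144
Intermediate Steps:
o(r, w) = -3*r
(-20 - 28)*o(-1, 0) = (-20 - 28)*(-3*(-1)) = -48*3 = -144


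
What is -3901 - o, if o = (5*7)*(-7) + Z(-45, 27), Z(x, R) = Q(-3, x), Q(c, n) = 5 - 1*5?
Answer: -3656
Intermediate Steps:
Q(c, n) = 0 (Q(c, n) = 5 - 5 = 0)
Z(x, R) = 0
o = -245 (o = (5*7)*(-7) + 0 = 35*(-7) + 0 = -245 + 0 = -245)
-3901 - o = -3901 - 1*(-245) = -3901 + 245 = -3656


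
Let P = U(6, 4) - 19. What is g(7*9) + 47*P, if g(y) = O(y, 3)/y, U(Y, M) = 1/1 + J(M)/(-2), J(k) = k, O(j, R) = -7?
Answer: -8461/9 ≈ -940.11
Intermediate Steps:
U(Y, M) = 1 - M/2 (U(Y, M) = 1/1 + M/(-2) = 1*1 + M*(-1/2) = 1 - M/2)
P = -20 (P = (1 - 1/2*4) - 19 = (1 - 2) - 19 = -1 - 19 = -20)
g(y) = -7/y
g(7*9) + 47*P = -7/(7*9) + 47*(-20) = -7/63 - 940 = -7*1/63 - 940 = -1/9 - 940 = -8461/9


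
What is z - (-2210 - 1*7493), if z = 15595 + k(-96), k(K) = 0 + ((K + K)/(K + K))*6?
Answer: 25304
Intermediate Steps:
k(K) = 6 (k(K) = 0 + ((2*K)/((2*K)))*6 = 0 + ((2*K)*(1/(2*K)))*6 = 0 + 1*6 = 0 + 6 = 6)
z = 15601 (z = 15595 + 6 = 15601)
z - (-2210 - 1*7493) = 15601 - (-2210 - 1*7493) = 15601 - (-2210 - 7493) = 15601 - 1*(-9703) = 15601 + 9703 = 25304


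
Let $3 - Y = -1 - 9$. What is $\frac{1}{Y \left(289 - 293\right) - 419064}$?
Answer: $- \frac{1}{419116} \approx -2.386 \cdot 10^{-6}$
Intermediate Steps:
$Y = 13$ ($Y = 3 - \left(-1 - 9\right) = 3 - -10 = 3 + 10 = 13$)
$\frac{1}{Y \left(289 - 293\right) - 419064} = \frac{1}{13 \left(289 - 293\right) - 419064} = \frac{1}{13 \left(-4\right) - 419064} = \frac{1}{-52 - 419064} = \frac{1}{-419116} = - \frac{1}{419116}$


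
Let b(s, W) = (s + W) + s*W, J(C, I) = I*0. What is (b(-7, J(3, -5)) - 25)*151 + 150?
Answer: -4682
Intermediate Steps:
J(C, I) = 0
b(s, W) = W + s + W*s (b(s, W) = (W + s) + W*s = W + s + W*s)
(b(-7, J(3, -5)) - 25)*151 + 150 = ((0 - 7 + 0*(-7)) - 25)*151 + 150 = ((0 - 7 + 0) - 25)*151 + 150 = (-7 - 25)*151 + 150 = -32*151 + 150 = -4832 + 150 = -4682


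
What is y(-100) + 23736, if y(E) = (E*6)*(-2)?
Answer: 24936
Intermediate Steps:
y(E) = -12*E (y(E) = (6*E)*(-2) = -12*E)
y(-100) + 23736 = -12*(-100) + 23736 = 1200 + 23736 = 24936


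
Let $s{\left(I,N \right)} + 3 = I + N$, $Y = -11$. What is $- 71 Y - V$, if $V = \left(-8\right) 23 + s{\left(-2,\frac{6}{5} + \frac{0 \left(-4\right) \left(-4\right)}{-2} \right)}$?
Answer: $\frac{4844}{5} \approx 968.8$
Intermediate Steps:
$s{\left(I,N \right)} = -3 + I + N$ ($s{\left(I,N \right)} = -3 + \left(I + N\right) = -3 + I + N$)
$V = - \frac{939}{5}$ ($V = \left(-8\right) 23 - \left(\frac{19}{5} - \frac{0 \left(-4\right) \left(-4\right)}{-2}\right) = -184 - \left(\frac{19}{5} - 0 \left(-4\right) \left(- \frac{1}{2}\right)\right) = -184 - \frac{19}{5} = - \frac{939}{5} \approx -187.8$)
$- 71 Y - V = \left(-71\right) \left(-11\right) - - \frac{939}{5} = 781 + \frac{939}{5} = \frac{4844}{5}$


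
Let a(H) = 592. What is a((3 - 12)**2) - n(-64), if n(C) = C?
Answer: 656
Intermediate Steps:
a((3 - 12)**2) - n(-64) = 592 - 1*(-64) = 592 + 64 = 656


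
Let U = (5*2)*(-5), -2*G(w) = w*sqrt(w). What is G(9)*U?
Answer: 675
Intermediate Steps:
G(w) = -w**(3/2)/2 (G(w) = -w*sqrt(w)/2 = -w**(3/2)/2)
U = -50 (U = 10*(-5) = -50)
G(9)*U = -9**(3/2)/2*(-50) = -1/2*27*(-50) = -27/2*(-50) = 675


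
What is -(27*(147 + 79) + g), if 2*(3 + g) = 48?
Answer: -6123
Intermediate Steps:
g = 21 (g = -3 + (½)*48 = -3 + 24 = 21)
-(27*(147 + 79) + g) = -(27*(147 + 79) + 21) = -(27*226 + 21) = -(6102 + 21) = -1*6123 = -6123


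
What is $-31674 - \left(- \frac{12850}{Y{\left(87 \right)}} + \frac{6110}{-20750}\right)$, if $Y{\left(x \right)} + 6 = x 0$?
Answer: $- \frac{210500692}{6225} \approx -33815.0$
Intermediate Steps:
$Y{\left(x \right)} = -6$ ($Y{\left(x \right)} = -6 + x 0 = -6 + 0 = -6$)
$-31674 - \left(- \frac{12850}{Y{\left(87 \right)}} + \frac{6110}{-20750}\right) = -31674 - \left(- \frac{12850}{-6} + \frac{6110}{-20750}\right) = -31674 - \left(\left(-12850\right) \left(- \frac{1}{6}\right) + 6110 \left(- \frac{1}{20750}\right)\right) = -31674 - \left(\frac{6425}{3} - \frac{611}{2075}\right) = -31674 - \frac{13330042}{6225} = - \frac{210500692}{6225}$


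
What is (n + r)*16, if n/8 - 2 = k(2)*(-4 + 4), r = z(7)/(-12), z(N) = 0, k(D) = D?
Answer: 256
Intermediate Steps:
r = 0 (r = 0/(-12) = 0*(-1/12) = 0)
n = 16 (n = 16 + 8*(2*(-4 + 4)) = 16 + 8*(2*0) = 16 + 8*0 = 16 + 0 = 16)
(n + r)*16 = (16 + 0)*16 = 16*16 = 256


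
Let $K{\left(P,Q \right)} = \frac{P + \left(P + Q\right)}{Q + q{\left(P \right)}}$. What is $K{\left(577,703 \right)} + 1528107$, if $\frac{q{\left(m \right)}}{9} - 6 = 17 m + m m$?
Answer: $\frac{4714819811550}{3085399} \approx 1.5281 \cdot 10^{6}$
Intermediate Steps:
$q{\left(m \right)} = 54 + 9 m^{2} + 153 m$ ($q{\left(m \right)} = 54 + 9 \left(17 m + m m\right) = 54 + 9 \left(17 m + m^{2}\right) = 54 + 9 \left(m^{2} + 17 m\right) = 54 + \left(9 m^{2} + 153 m\right) = 54 + 9 m^{2} + 153 m$)
$K{\left(P,Q \right)} = \frac{Q + 2 P}{54 + Q + 9 P^{2} + 153 P}$ ($K{\left(P,Q \right)} = \frac{P + \left(P + Q\right)}{Q + \left(54 + 9 P^{2} + 153 P\right)} = \frac{Q + 2 P}{54 + Q + 9 P^{2} + 153 P}$)
$K{\left(577,703 \right)} + 1528107 = \frac{703 + 2 \cdot 577}{54 + 703 + 9 \cdot 577^{2} + 153 \cdot 577} + 1528107 = \frac{703 + 1154}{54 + 703 + 9 \cdot 332929 + 88281} + 1528107 = \frac{1}{54 + 703 + 2996361 + 88281} \cdot 1857 + 1528107 = \frac{1}{3085399} \cdot 1857 + 1528107 = \frac{1857}{3085399} + 1528107 = \frac{4714819811550}{3085399}$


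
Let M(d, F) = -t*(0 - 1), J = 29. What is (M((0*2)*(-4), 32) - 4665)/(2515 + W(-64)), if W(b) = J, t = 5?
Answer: -1165/636 ≈ -1.8318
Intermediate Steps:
W(b) = 29
M(d, F) = 5 (M(d, F) = -5*(0 - 1) = -5*(-1) = -1*(-5) = 5)
(M((0*2)*(-4), 32) - 4665)/(2515 + W(-64)) = (5 - 4665)/(2515 + 29) = -4660/2544 = -4660*1/2544 = -1165/636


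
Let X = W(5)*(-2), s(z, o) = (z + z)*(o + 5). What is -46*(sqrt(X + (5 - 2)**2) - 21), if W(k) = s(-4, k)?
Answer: 368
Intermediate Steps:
s(z, o) = 2*z*(5 + o) (s(z, o) = (2*z)*(5 + o) = 2*z*(5 + o))
W(k) = -40 - 8*k (W(k) = 2*(-4)*(5 + k) = -40 - 8*k)
X = 160 (X = (-40 - 8*5)*(-2) = (-40 - 40)*(-2) = -80*(-2) = 160)
-46*(sqrt(X + (5 - 2)**2) - 21) = -46*(sqrt(160 + (5 - 2)**2) - 21) = -46*(sqrt(160 + 3**2) - 21) = -46*(sqrt(160 + 9) - 21) = -46*(sqrt(169) - 21) = -46*(13 - 21) = -46*(-8) = 368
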